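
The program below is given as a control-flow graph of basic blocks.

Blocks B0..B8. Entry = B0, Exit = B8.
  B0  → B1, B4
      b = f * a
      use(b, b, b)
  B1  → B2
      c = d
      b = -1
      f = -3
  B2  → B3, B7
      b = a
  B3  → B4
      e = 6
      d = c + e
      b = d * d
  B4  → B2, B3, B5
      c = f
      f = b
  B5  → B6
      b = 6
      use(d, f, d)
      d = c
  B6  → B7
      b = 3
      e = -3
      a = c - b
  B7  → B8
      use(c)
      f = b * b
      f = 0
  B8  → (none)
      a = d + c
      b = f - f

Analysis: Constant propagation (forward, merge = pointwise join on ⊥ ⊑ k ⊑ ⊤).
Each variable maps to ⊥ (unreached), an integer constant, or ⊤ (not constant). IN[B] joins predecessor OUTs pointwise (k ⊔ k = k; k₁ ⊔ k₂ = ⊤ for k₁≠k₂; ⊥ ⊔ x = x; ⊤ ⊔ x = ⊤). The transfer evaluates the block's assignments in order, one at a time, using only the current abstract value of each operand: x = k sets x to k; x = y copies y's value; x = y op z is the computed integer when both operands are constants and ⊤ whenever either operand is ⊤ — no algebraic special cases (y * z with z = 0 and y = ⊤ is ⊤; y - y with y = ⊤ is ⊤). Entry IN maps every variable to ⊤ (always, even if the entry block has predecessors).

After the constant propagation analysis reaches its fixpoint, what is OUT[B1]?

Per-block solution:
  B0:  IN=(all ⊤)  OUT=(all ⊤)
  B1:  IN=(all ⊤)  OUT={b:-1, f:-3; rest ⊤}
  B2:  IN=(all ⊤)  OUT=(all ⊤)
  B3:  IN=(all ⊤)  OUT={e:6; rest ⊤}
  B4:  IN=(all ⊤)  OUT=(all ⊤)
  B5:  IN=(all ⊤)  OUT={b:6; rest ⊤}
  B6:  IN={b:6; rest ⊤}  OUT={b:3, e:-3; rest ⊤}
  B7:  IN=(all ⊤)  OUT={f:0; rest ⊤}
  B8:  IN={f:0; rest ⊤}  OUT={b:0, f:0; rest ⊤}

Merge at B1: IN[B1] = OUT[B0] = {a: ⊤, b: ⊤, c: ⊤, d: ⊤, e: ⊤, f: ⊤}
Applying B1's transfer function to that IN value gives OUT[B1] (row B1 above).

Answer: {a: ⊤, b: -1, c: ⊤, d: ⊤, e: ⊤, f: -3}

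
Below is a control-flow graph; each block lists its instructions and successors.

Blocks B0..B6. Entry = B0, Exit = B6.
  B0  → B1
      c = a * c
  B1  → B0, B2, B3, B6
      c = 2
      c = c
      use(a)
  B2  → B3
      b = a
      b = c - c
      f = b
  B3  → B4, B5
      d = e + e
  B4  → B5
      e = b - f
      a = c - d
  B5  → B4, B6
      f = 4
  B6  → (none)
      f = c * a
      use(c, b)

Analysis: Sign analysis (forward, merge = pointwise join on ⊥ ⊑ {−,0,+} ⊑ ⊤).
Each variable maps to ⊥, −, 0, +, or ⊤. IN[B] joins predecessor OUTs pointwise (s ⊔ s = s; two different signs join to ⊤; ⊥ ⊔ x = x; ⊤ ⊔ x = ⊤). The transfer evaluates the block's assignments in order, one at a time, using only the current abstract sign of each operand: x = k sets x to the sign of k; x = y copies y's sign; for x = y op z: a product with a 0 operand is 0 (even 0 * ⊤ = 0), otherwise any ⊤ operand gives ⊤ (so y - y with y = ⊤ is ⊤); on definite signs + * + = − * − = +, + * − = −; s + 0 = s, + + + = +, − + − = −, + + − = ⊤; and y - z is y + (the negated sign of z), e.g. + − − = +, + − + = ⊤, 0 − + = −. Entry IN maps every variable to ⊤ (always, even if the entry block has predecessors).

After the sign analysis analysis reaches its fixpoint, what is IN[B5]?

Answer: {a: ⊤, b: ⊤, c: +, d: ⊤, e: ⊤, f: ⊤}

Trace:
Converged values:
  B0:   IN=(all ⊤)   OUT=(all ⊤)
  B1:   IN=(all ⊤)   OUT={c:+; rest ⊤}
  B2:   IN={c:+; rest ⊤}   OUT={c:+; rest ⊤}
  B3:   IN={c:+; rest ⊤}   OUT={c:+; rest ⊤}
  B4:   IN={c:+; rest ⊤}   OUT={c:+; rest ⊤}
  B5:   IN={c:+; rest ⊤}   OUT={c:+, f:+; rest ⊤}
  B6:   IN={c:+; rest ⊤}   OUT={c:+; rest ⊤}

Merge at B5: IN[B5] = OUT[B3] ⊔ OUT[B4] = {a: ⊤, b: ⊤, c: +, d: ⊤, e: ⊤, f: ⊤}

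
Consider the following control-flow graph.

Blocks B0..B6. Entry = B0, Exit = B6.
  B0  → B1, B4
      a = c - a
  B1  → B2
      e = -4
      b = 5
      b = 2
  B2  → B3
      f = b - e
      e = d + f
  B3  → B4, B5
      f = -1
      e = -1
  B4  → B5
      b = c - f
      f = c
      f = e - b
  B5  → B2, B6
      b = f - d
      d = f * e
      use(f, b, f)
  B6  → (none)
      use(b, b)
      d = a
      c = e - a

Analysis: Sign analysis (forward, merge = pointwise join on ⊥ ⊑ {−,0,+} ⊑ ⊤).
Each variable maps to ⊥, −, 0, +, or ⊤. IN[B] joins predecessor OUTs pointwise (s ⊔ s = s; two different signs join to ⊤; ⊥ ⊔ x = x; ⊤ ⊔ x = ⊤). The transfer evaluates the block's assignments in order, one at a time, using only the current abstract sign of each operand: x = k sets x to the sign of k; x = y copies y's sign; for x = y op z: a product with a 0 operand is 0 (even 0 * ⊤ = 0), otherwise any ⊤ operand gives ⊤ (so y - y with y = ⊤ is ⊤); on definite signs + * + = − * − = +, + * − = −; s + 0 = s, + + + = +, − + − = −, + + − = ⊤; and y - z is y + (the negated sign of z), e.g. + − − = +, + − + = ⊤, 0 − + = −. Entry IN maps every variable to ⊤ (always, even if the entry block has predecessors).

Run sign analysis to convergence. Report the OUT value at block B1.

Per-block solution:
  B0: | IN=(all ⊤) | OUT=(all ⊤)
  B1: | IN=(all ⊤) | OUT={b:+, e:-; rest ⊤}
  B2: | IN=(all ⊤) | OUT=(all ⊤)
  B3: | IN=(all ⊤) | OUT={e:-, f:-; rest ⊤}
  B4: | IN=(all ⊤) | OUT=(all ⊤)
  B5: | IN=(all ⊤) | OUT=(all ⊤)
  B6: | IN=(all ⊤) | OUT=(all ⊤)

Merge at B1: IN[B1] = OUT[B0] = {a: ⊤, b: ⊤, c: ⊤, d: ⊤, e: ⊤, f: ⊤}
Applying B1's transfer function to that IN value gives OUT[B1] (row B1 above).

Answer: {a: ⊤, b: +, c: ⊤, d: ⊤, e: -, f: ⊤}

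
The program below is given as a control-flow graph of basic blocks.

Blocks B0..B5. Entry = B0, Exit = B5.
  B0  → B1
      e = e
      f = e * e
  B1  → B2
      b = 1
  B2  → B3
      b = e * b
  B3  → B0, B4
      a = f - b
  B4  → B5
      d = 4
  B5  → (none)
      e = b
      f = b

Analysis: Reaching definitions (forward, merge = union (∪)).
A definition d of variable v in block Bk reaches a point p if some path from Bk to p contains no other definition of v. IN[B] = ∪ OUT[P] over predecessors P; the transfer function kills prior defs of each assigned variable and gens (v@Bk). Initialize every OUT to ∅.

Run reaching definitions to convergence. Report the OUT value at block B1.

Converged values:
  B0:   IN={a@B3, b@B2, e@B0, f@B0}   OUT={a@B3, b@B2, e@B0, f@B0}
  B1:   IN={a@B3, b@B2, e@B0, f@B0}   OUT={a@B3, b@B1, e@B0, f@B0}
  B2:   IN={a@B3, b@B1, e@B0, f@B0}   OUT={a@B3, b@B2, e@B0, f@B0}
  B3:   IN={a@B3, b@B2, e@B0, f@B0}   OUT={a@B3, b@B2, e@B0, f@B0}
  B4:   IN={a@B3, b@B2, e@B0, f@B0}   OUT={a@B3, b@B2, d@B4, e@B0, f@B0}
  B5:   IN={a@B3, b@B2, d@B4, e@B0, f@B0}   OUT={a@B3, b@B2, d@B4, e@B5, f@B5}

Merge at B1: IN[B1] = OUT[B0] = {a@B3, b@B2, e@B0, f@B0}
Applying B1's transfer function to that IN value gives OUT[B1] (row B1 above).

Answer: {a@B3, b@B1, e@B0, f@B0}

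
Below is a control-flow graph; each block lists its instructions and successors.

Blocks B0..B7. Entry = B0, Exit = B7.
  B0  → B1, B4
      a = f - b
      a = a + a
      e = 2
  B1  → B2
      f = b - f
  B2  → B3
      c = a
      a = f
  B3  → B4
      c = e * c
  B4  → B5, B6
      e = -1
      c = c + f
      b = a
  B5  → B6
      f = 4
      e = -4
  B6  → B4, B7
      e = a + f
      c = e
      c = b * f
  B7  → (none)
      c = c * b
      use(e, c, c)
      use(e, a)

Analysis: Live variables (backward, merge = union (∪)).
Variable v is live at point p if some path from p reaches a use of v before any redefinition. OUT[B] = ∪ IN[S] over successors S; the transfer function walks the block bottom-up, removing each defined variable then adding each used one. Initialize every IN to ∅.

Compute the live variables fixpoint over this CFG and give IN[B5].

Answer: {a, b}

Derivation:
Fixpoint table:
  B0:   IN={b, c, f}   OUT={a, b, c, e, f}
  B1:   IN={a, b, e, f}   OUT={a, e, f}
  B2:   IN={a, e, f}   OUT={a, c, e, f}
  B3:   IN={a, c, e, f}   OUT={a, c, f}
  B4:   IN={a, c, f}   OUT={a, b, f}
  B5:   IN={a, b}   OUT={a, b, f}
  B6:   IN={a, b, f}   OUT={a, b, c, e, f}
  B7:   IN={a, b, c, e}   OUT={}

Merge at B5: OUT[B5] = IN[B6] = {a, b, f}
Applying B5's transfer function to that OUT value gives IN[B5] (row B5 above).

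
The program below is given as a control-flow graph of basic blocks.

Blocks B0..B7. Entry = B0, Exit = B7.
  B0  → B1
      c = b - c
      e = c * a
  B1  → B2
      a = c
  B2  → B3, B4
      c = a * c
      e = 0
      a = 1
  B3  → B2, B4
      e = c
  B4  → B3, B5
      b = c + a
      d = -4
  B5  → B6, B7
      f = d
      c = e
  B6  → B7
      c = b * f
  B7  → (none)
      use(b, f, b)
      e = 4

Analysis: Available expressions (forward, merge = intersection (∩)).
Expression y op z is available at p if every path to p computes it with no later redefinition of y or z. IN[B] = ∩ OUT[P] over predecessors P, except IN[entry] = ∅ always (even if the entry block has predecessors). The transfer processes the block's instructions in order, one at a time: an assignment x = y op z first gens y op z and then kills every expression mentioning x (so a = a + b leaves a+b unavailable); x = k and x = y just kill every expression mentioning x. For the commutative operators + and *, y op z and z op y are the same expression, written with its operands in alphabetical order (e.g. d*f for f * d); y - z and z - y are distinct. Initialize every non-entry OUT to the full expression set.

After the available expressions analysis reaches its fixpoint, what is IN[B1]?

Fixpoint table:
  B0:   IN={}   OUT={a*c}
  B1:   IN={a*c}   OUT={}
  B2:   IN={}   OUT={}
  B3:   IN={}   OUT={}
  B4:   IN={}   OUT={a+c}
  B5:   IN={a+c}   OUT={}
  B6:   IN={}   OUT={b*f}
  B7:   IN={}   OUT={}

Merge at B1: IN[B1] = OUT[B0] = {a*c}

Answer: {a*c}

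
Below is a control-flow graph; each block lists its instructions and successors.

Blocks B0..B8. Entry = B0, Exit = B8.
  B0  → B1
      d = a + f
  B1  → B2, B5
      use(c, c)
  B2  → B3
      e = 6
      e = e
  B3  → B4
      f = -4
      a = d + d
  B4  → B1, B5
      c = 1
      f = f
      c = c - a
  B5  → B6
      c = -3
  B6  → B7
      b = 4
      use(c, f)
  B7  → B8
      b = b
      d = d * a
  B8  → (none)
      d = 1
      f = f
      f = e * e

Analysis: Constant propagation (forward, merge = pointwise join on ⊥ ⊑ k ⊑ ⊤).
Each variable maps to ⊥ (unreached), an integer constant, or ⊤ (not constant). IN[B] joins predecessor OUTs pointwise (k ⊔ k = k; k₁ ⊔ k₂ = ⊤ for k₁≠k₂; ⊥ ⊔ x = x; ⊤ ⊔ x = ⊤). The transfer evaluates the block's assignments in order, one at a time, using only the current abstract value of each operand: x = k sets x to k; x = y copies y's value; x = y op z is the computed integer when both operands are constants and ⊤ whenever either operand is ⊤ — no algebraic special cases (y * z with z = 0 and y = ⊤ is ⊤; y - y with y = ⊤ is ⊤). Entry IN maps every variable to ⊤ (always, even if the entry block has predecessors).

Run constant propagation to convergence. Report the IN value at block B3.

Answer: {a: ⊤, b: ⊤, c: ⊤, d: ⊤, e: 6, f: ⊤}

Derivation:
Per-block solution:
  B0:  IN=(all ⊤)  OUT=(all ⊤)
  B1:  IN=(all ⊤)  OUT=(all ⊤)
  B2:  IN=(all ⊤)  OUT={e:6; rest ⊤}
  B3:  IN={e:6; rest ⊤}  OUT={e:6, f:-4; rest ⊤}
  B4:  IN={e:6, f:-4; rest ⊤}  OUT={e:6, f:-4; rest ⊤}
  B5:  IN=(all ⊤)  OUT={c:-3; rest ⊤}
  B6:  IN={c:-3; rest ⊤}  OUT={b:4, c:-3; rest ⊤}
  B7:  IN={b:4, c:-3; rest ⊤}  OUT={b:4, c:-3; rest ⊤}
  B8:  IN={b:4, c:-3; rest ⊤}  OUT={b:4, c:-3, d:1; rest ⊤}

Merge at B3: IN[B3] = OUT[B2] = {a: ⊤, b: ⊤, c: ⊤, d: ⊤, e: 6, f: ⊤}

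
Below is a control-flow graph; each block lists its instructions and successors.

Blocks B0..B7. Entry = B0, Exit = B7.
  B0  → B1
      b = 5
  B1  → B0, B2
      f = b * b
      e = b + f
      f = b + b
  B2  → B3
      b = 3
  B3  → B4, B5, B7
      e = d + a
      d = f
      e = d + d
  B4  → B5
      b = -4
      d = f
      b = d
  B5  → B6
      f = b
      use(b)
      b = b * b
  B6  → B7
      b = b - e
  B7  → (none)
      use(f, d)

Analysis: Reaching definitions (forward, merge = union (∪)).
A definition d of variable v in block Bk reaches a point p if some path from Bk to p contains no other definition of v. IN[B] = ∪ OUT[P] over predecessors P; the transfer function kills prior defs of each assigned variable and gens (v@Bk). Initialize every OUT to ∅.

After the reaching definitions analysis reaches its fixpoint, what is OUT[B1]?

Fixpoint table:
  B0: | IN={b@B0, e@B1, f@B1} | OUT={b@B0, e@B1, f@B1}
  B1: | IN={b@B0, e@B1, f@B1} | OUT={b@B0, e@B1, f@B1}
  B2: | IN={b@B0, e@B1, f@B1} | OUT={b@B2, e@B1, f@B1}
  B3: | IN={b@B2, e@B1, f@B1} | OUT={b@B2, d@B3, e@B3, f@B1}
  B4: | IN={b@B2, d@B3, e@B3, f@B1} | OUT={b@B4, d@B4, e@B3, f@B1}
  B5: | IN={b@B2, b@B4, d@B3, d@B4, e@B3, f@B1} | OUT={b@B5, d@B3, d@B4, e@B3, f@B5}
  B6: | IN={b@B5, d@B3, d@B4, e@B3, f@B5} | OUT={b@B6, d@B3, d@B4, e@B3, f@B5}
  B7: | IN={b@B2, b@B6, d@B3, d@B4, e@B3, f@B1, f@B5} | OUT={b@B2, b@B6, d@B3, d@B4, e@B3, f@B1, f@B5}

Merge at B1: IN[B1] = OUT[B0] = {b@B0, e@B1, f@B1}
Applying B1's transfer function to that IN value gives OUT[B1] (row B1 above).

Answer: {b@B0, e@B1, f@B1}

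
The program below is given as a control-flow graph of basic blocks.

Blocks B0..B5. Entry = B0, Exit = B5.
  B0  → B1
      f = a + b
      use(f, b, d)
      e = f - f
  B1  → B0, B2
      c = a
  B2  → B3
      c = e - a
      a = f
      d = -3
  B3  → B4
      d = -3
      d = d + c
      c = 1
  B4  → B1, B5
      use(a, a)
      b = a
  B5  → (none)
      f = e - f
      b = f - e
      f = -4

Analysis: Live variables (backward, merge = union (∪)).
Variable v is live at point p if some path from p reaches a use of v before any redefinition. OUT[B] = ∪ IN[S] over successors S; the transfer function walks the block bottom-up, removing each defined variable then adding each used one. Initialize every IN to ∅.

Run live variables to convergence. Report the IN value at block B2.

Per-block solution:
  B0:  IN={a, b, d}  OUT={a, b, d, e, f}
  B1:  IN={a, b, d, e, f}  OUT={a, b, d, e, f}
  B2:  IN={a, e, f}  OUT={a, c, e, f}
  B3:  IN={a, c, e, f}  OUT={a, d, e, f}
  B4:  IN={a, d, e, f}  OUT={a, b, d, e, f}
  B5:  IN={e, f}  OUT={}

Merge at B2: OUT[B2] = IN[B3] = {a, c, e, f}
Applying B2's transfer function to that OUT value gives IN[B2] (row B2 above).

Answer: {a, e, f}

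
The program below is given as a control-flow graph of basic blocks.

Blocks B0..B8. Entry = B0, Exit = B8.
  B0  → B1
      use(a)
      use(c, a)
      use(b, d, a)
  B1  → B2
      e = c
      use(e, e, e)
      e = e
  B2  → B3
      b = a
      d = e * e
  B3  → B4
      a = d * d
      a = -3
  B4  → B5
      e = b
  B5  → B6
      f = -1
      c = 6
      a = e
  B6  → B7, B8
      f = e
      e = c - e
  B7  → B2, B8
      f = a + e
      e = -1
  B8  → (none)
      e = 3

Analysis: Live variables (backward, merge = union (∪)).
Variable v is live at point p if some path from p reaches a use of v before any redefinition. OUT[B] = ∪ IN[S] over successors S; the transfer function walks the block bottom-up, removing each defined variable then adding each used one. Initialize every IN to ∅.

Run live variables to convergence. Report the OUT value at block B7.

Per-block solution:
  B0:  IN={a, b, c, d}  OUT={a, c}
  B1:  IN={a, c}  OUT={a, e}
  B2:  IN={a, e}  OUT={b, d}
  B3:  IN={b, d}  OUT={b}
  B4:  IN={b}  OUT={e}
  B5:  IN={e}  OUT={a, c, e}
  B6:  IN={a, c, e}  OUT={a, e}
  B7:  IN={a, e}  OUT={a, e}
  B8:  IN={}  OUT={}

Merge at B7: OUT[B7] = IN[B2] ⊔ IN[B8] = {a, e}

Answer: {a, e}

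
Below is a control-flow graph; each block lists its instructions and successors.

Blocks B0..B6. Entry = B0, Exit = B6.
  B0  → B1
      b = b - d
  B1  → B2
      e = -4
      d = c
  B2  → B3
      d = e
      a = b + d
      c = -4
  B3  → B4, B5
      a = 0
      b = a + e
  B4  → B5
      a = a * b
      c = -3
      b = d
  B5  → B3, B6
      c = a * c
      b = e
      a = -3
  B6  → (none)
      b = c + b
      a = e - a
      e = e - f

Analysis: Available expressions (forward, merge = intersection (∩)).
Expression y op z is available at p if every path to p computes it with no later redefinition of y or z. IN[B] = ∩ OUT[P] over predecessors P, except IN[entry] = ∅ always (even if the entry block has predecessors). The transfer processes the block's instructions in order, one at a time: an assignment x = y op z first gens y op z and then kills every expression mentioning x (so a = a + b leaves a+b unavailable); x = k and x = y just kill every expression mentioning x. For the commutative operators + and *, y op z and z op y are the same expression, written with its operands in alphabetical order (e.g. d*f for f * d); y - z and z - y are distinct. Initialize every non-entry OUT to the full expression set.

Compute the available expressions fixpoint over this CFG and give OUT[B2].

Answer: {b+d}

Trace:
Converged values:
  B0:   IN={}   OUT={}
  B1:   IN={}   OUT={}
  B2:   IN={}   OUT={b+d}
  B3:   IN={}   OUT={a+e}
  B4:   IN={a+e}   OUT={}
  B5:   IN={}   OUT={}
  B6:   IN={}   OUT={}

Merge at B2: IN[B2] = OUT[B1] = {}
Applying B2's transfer function to that IN value gives OUT[B2] (row B2 above).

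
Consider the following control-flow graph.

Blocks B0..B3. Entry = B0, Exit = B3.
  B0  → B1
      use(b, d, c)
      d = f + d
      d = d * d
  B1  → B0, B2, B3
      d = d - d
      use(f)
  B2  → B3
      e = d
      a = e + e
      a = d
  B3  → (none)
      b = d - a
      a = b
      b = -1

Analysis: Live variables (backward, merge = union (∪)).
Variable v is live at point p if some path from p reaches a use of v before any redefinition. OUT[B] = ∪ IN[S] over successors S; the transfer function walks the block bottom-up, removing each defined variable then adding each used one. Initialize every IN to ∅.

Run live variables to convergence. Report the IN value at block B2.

Converged values:
  B0:  IN={a, b, c, d, f}  OUT={a, b, c, d, f}
  B1:  IN={a, b, c, d, f}  OUT={a, b, c, d, f}
  B2:  IN={d}  OUT={a, d}
  B3:  IN={a, d}  OUT={}

Merge at B2: OUT[B2] = IN[B3] = {a, d}
Applying B2's transfer function to that OUT value gives IN[B2] (row B2 above).

Answer: {d}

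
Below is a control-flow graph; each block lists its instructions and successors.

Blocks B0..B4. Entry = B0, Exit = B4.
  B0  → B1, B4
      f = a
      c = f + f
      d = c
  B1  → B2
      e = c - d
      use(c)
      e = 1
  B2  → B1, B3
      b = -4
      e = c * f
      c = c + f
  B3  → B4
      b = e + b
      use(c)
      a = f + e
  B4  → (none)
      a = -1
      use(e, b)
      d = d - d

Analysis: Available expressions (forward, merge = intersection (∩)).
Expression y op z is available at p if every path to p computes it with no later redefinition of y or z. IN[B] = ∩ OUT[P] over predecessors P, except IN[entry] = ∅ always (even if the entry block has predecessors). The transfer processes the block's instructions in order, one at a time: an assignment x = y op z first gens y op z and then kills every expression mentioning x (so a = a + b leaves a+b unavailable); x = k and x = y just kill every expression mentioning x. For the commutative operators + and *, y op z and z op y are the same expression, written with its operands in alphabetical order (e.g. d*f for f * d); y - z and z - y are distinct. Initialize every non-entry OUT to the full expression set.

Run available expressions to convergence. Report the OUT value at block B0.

Converged values:
  B0:   IN={}   OUT={f+f}
  B1:   IN={f+f}   OUT={c-d, f+f}
  B2:   IN={c-d, f+f}   OUT={f+f}
  B3:   IN={f+f}   OUT={e+f, f+f}
  B4:   IN={f+f}   OUT={f+f}

B0 is the boundary node: IN[B0] = {}
Applying B0's transfer function to that IN value gives OUT[B0] (row B0 above).

Answer: {f+f}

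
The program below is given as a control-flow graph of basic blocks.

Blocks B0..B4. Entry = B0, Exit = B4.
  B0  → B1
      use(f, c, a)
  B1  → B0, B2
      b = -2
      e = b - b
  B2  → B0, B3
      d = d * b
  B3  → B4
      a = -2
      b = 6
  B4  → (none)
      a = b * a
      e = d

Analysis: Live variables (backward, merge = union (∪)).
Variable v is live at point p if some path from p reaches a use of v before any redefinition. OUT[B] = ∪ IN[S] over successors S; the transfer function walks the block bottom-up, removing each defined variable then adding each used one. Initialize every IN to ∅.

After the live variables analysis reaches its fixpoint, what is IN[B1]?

Answer: {a, c, d, f}

Derivation:
Fixpoint table:
  B0:   IN={a, c, d, f}   OUT={a, c, d, f}
  B1:   IN={a, c, d, f}   OUT={a, b, c, d, f}
  B2:   IN={a, b, c, d, f}   OUT={a, c, d, f}
  B3:   IN={d}   OUT={a, b, d}
  B4:   IN={a, b, d}   OUT={}

Merge at B1: OUT[B1] = IN[B0] ⊔ IN[B2] = {a, b, c, d, f}
Applying B1's transfer function to that OUT value gives IN[B1] (row B1 above).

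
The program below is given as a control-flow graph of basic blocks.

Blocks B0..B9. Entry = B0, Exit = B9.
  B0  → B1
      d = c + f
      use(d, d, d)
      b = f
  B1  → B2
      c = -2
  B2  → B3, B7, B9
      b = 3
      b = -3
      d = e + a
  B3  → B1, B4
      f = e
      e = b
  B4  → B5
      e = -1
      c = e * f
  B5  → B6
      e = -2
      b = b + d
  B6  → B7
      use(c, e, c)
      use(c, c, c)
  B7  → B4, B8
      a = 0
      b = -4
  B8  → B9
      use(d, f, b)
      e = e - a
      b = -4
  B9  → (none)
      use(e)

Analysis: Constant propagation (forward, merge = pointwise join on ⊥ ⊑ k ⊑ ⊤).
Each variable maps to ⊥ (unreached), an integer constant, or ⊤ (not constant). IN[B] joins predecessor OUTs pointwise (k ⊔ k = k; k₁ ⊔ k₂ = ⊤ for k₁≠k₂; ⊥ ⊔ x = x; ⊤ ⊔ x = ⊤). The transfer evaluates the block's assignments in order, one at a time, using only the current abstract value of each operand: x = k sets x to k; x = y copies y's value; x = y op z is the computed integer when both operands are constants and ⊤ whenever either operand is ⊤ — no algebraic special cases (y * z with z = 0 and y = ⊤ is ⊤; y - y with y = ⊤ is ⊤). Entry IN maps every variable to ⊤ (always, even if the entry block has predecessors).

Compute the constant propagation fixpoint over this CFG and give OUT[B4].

Per-block solution:
  B0: | IN=(all ⊤) | OUT=(all ⊤)
  B1: | IN=(all ⊤) | OUT={c:-2; rest ⊤}
  B2: | IN={c:-2; rest ⊤} | OUT={b:-3, c:-2; rest ⊤}
  B3: | IN={b:-3, c:-2; rest ⊤} | OUT={b:-3, c:-2, e:-3; rest ⊤}
  B4: | IN=(all ⊤) | OUT={e:-1; rest ⊤}
  B5: | IN={e:-1; rest ⊤} | OUT={e:-2; rest ⊤}
  B6: | IN={e:-2; rest ⊤} | OUT={e:-2; rest ⊤}
  B7: | IN=(all ⊤) | OUT={a:0, b:-4; rest ⊤}
  B8: | IN={a:0, b:-4; rest ⊤} | OUT={a:0, b:-4; rest ⊤}
  B9: | IN=(all ⊤) | OUT=(all ⊤)

Merge at B4: IN[B4] = OUT[B3] ⊔ OUT[B7] = {a: ⊤, b: ⊤, c: ⊤, d: ⊤, e: ⊤, f: ⊤}
Applying B4's transfer function to that IN value gives OUT[B4] (row B4 above).

Answer: {a: ⊤, b: ⊤, c: ⊤, d: ⊤, e: -1, f: ⊤}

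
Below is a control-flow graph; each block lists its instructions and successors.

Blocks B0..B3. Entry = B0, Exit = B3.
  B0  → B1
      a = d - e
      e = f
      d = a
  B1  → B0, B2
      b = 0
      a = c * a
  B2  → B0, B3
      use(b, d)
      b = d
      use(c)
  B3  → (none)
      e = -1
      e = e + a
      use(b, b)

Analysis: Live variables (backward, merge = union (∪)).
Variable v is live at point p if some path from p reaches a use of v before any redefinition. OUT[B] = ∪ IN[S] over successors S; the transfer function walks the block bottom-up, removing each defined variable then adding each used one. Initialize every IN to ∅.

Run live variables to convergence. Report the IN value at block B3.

Answer: {a, b}

Derivation:
Per-block solution:
  B0: | IN={c, d, e, f} | OUT={a, c, d, e, f}
  B1: | IN={a, c, d, e, f} | OUT={a, b, c, d, e, f}
  B2: | IN={a, b, c, d, e, f} | OUT={a, b, c, d, e, f}
  B3: | IN={a, b} | OUT={}

B3 is the boundary node: OUT[B3] = {}
Applying B3's transfer function to that OUT value gives IN[B3] (row B3 above).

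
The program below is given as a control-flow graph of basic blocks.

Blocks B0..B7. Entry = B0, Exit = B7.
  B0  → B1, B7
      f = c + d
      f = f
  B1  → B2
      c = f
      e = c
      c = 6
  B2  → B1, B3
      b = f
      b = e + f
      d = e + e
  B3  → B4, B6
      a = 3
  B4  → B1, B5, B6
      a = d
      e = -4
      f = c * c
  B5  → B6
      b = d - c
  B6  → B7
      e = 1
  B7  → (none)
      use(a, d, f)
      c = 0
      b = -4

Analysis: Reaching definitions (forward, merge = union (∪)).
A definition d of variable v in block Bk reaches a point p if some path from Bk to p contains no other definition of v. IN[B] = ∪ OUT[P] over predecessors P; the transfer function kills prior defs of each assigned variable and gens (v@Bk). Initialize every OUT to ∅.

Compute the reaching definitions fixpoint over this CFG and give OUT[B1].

Answer: {a@B4, b@B2, c@B1, d@B2, e@B1, f@B0, f@B4}

Trace:
Fixpoint table:
  B0:  IN={}  OUT={f@B0}
  B1:  IN={a@B4, b@B2, c@B1, d@B2, e@B1, e@B4, f@B0, f@B4}  OUT={a@B4, b@B2, c@B1, d@B2, e@B1, f@B0, f@B4}
  B2:  IN={a@B4, b@B2, c@B1, d@B2, e@B1, f@B0, f@B4}  OUT={a@B4, b@B2, c@B1, d@B2, e@B1, f@B0, f@B4}
  B3:  IN={a@B4, b@B2, c@B1, d@B2, e@B1, f@B0, f@B4}  OUT={a@B3, b@B2, c@B1, d@B2, e@B1, f@B0, f@B4}
  B4:  IN={a@B3, b@B2, c@B1, d@B2, e@B1, f@B0, f@B4}  OUT={a@B4, b@B2, c@B1, d@B2, e@B4, f@B4}
  B5:  IN={a@B4, b@B2, c@B1, d@B2, e@B4, f@B4}  OUT={a@B4, b@B5, c@B1, d@B2, e@B4, f@B4}
  B6:  IN={a@B3, a@B4, b@B2, b@B5, c@B1, d@B2, e@B1, e@B4, f@B0, f@B4}  OUT={a@B3, a@B4, b@B2, b@B5, c@B1, d@B2, e@B6, f@B0, f@B4}
  B7:  IN={a@B3, a@B4, b@B2, b@B5, c@B1, d@B2, e@B6, f@B0, f@B4}  OUT={a@B3, a@B4, b@B7, c@B7, d@B2, e@B6, f@B0, f@B4}

Merge at B1: IN[B1] = OUT[B0] ⊔ OUT[B2] ⊔ OUT[B4] = {a@B4, b@B2, c@B1, d@B2, e@B1, e@B4, f@B0, f@B4}
Applying B1's transfer function to that IN value gives OUT[B1] (row B1 above).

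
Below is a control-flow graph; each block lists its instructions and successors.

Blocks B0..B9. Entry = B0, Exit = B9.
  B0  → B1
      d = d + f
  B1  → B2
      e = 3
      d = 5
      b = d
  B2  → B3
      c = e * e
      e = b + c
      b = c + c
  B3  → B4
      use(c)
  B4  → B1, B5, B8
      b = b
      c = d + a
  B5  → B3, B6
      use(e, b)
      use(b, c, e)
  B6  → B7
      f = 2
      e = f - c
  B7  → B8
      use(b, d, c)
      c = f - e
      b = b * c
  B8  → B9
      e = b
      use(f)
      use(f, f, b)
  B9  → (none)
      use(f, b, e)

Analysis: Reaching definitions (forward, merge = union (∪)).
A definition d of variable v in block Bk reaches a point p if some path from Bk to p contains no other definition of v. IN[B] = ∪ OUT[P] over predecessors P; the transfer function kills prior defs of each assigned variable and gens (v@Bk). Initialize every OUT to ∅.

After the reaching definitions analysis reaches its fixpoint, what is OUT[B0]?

Per-block solution:
  B0:  IN={}  OUT={d@B0}
  B1:  IN={b@B4, c@B4, d@B0, d@B1, e@B2}  OUT={b@B1, c@B4, d@B1, e@B1}
  B2:  IN={b@B1, c@B4, d@B1, e@B1}  OUT={b@B2, c@B2, d@B1, e@B2}
  B3:  IN={b@B2, b@B4, c@B2, c@B4, d@B1, e@B2}  OUT={b@B2, b@B4, c@B2, c@B4, d@B1, e@B2}
  B4:  IN={b@B2, b@B4, c@B2, c@B4, d@B1, e@B2}  OUT={b@B4, c@B4, d@B1, e@B2}
  B5:  IN={b@B4, c@B4, d@B1, e@B2}  OUT={b@B4, c@B4, d@B1, e@B2}
  B6:  IN={b@B4, c@B4, d@B1, e@B2}  OUT={b@B4, c@B4, d@B1, e@B6, f@B6}
  B7:  IN={b@B4, c@B4, d@B1, e@B6, f@B6}  OUT={b@B7, c@B7, d@B1, e@B6, f@B6}
  B8:  IN={b@B4, b@B7, c@B4, c@B7, d@B1, e@B2, e@B6, f@B6}  OUT={b@B4, b@B7, c@B4, c@B7, d@B1, e@B8, f@B6}
  B9:  IN={b@B4, b@B7, c@B4, c@B7, d@B1, e@B8, f@B6}  OUT={b@B4, b@B7, c@B4, c@B7, d@B1, e@B8, f@B6}

B0 is the boundary node: IN[B0] = {}
Applying B0's transfer function to that IN value gives OUT[B0] (row B0 above).

Answer: {d@B0}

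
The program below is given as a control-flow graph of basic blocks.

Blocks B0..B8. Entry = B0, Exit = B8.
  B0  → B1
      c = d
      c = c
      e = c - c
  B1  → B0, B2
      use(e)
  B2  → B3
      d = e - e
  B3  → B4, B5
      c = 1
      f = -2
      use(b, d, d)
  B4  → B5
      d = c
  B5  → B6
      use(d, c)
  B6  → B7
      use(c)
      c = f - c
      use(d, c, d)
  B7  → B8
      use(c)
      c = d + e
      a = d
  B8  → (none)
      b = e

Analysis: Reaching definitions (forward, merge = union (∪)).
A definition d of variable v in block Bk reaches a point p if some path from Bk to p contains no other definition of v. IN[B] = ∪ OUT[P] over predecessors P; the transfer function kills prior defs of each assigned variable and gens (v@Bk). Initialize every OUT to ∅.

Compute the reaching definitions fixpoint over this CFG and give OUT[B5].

Fixpoint table:
  B0:  IN={c@B0, e@B0}  OUT={c@B0, e@B0}
  B1:  IN={c@B0, e@B0}  OUT={c@B0, e@B0}
  B2:  IN={c@B0, e@B0}  OUT={c@B0, d@B2, e@B0}
  B3:  IN={c@B0, d@B2, e@B0}  OUT={c@B3, d@B2, e@B0, f@B3}
  B4:  IN={c@B3, d@B2, e@B0, f@B3}  OUT={c@B3, d@B4, e@B0, f@B3}
  B5:  IN={c@B3, d@B2, d@B4, e@B0, f@B3}  OUT={c@B3, d@B2, d@B4, e@B0, f@B3}
  B6:  IN={c@B3, d@B2, d@B4, e@B0, f@B3}  OUT={c@B6, d@B2, d@B4, e@B0, f@B3}
  B7:  IN={c@B6, d@B2, d@B4, e@B0, f@B3}  OUT={a@B7, c@B7, d@B2, d@B4, e@B0, f@B3}
  B8:  IN={a@B7, c@B7, d@B2, d@B4, e@B0, f@B3}  OUT={a@B7, b@B8, c@B7, d@B2, d@B4, e@B0, f@B3}

Merge at B5: IN[B5] = OUT[B3] ⊔ OUT[B4] = {c@B3, d@B2, d@B4, e@B0, f@B3}
Applying B5's transfer function to that IN value gives OUT[B5] (row B5 above).

Answer: {c@B3, d@B2, d@B4, e@B0, f@B3}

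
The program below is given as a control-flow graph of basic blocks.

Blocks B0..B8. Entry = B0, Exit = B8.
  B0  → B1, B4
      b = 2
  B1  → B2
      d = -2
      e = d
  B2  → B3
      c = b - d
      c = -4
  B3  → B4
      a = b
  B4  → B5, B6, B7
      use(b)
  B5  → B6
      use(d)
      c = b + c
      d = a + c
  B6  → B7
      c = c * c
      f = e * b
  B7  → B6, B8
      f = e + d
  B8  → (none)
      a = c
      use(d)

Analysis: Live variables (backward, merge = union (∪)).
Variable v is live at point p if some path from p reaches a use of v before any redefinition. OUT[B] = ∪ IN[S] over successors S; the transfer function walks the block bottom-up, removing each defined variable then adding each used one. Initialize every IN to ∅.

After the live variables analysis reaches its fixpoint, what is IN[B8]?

Answer: {c, d}

Derivation:
Converged values:
  B0:   IN={a, c, d, e}   OUT={a, b, c, d, e}
  B1:   IN={b}   OUT={b, d, e}
  B2:   IN={b, d, e}   OUT={b, c, d, e}
  B3:   IN={b, c, d, e}   OUT={a, b, c, d, e}
  B4:   IN={a, b, c, d, e}   OUT={a, b, c, d, e}
  B5:   IN={a, b, c, d, e}   OUT={b, c, d, e}
  B6:   IN={b, c, d, e}   OUT={b, c, d, e}
  B7:   IN={b, c, d, e}   OUT={b, c, d, e}
  B8:   IN={c, d}   OUT={}

B8 is the boundary node: OUT[B8] = {}
Applying B8's transfer function to that OUT value gives IN[B8] (row B8 above).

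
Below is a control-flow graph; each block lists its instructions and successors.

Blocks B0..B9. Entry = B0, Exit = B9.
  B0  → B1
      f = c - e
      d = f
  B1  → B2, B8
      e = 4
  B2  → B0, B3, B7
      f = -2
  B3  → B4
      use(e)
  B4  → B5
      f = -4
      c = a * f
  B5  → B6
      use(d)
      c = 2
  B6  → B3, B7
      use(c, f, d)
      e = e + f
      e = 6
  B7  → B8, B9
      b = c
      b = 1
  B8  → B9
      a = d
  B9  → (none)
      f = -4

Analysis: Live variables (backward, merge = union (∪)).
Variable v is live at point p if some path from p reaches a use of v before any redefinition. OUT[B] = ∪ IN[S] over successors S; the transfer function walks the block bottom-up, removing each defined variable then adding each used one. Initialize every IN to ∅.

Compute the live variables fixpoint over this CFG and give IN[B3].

Answer: {a, d, e}

Trace:
Per-block solution:
  B0: | IN={a, c, e} | OUT={a, c, d}
  B1: | IN={a, c, d} | OUT={a, c, d, e}
  B2: | IN={a, c, d, e} | OUT={a, c, d, e}
  B3: | IN={a, d, e} | OUT={a, d, e}
  B4: | IN={a, d, e} | OUT={a, d, e, f}
  B5: | IN={a, d, e, f} | OUT={a, c, d, e, f}
  B6: | IN={a, c, d, e, f} | OUT={a, c, d, e}
  B7: | IN={c, d} | OUT={d}
  B8: | IN={d} | OUT={}
  B9: | IN={} | OUT={}

Merge at B3: OUT[B3] = IN[B4] = {a, d, e}
Applying B3's transfer function to that OUT value gives IN[B3] (row B3 above).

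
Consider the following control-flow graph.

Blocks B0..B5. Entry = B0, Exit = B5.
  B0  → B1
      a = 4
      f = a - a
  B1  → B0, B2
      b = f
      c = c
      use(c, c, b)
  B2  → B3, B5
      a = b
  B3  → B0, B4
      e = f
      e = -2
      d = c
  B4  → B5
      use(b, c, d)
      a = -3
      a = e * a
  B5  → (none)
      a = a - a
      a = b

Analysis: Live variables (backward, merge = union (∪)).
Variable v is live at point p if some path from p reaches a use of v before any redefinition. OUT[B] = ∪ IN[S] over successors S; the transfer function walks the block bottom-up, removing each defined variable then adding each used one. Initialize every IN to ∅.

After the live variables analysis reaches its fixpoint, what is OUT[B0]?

Per-block solution:
  B0:  IN={c}  OUT={c, f}
  B1:  IN={c, f}  OUT={b, c, f}
  B2:  IN={b, c, f}  OUT={a, b, c, f}
  B3:  IN={b, c, f}  OUT={b, c, d, e}
  B4:  IN={b, c, d, e}  OUT={a, b}
  B5:  IN={a, b}  OUT={}

Merge at B0: OUT[B0] = IN[B1] = {c, f}

Answer: {c, f}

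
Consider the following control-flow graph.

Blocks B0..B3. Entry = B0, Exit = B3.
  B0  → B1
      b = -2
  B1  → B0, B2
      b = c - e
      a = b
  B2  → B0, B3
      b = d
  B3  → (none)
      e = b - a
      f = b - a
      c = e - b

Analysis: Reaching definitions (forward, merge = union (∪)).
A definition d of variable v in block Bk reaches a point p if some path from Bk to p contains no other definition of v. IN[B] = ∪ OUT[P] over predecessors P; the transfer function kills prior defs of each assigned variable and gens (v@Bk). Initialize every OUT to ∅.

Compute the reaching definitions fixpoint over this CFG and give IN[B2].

Answer: {a@B1, b@B1}

Working:
Fixpoint table:
  B0:   IN={a@B1, b@B1, b@B2}   OUT={a@B1, b@B0}
  B1:   IN={a@B1, b@B0}   OUT={a@B1, b@B1}
  B2:   IN={a@B1, b@B1}   OUT={a@B1, b@B2}
  B3:   IN={a@B1, b@B2}   OUT={a@B1, b@B2, c@B3, e@B3, f@B3}

Merge at B2: IN[B2] = OUT[B1] = {a@B1, b@B1}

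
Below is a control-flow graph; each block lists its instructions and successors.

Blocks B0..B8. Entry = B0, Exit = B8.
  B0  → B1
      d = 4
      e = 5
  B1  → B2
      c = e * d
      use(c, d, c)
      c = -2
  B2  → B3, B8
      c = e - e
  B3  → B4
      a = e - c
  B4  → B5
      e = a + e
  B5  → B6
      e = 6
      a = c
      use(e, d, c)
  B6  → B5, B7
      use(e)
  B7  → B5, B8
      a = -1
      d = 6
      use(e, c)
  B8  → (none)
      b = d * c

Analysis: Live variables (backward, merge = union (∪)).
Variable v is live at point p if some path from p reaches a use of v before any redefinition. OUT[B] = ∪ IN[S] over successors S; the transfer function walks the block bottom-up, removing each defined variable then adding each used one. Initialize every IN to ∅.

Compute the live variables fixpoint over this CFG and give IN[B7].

Answer: {c, e}

Derivation:
Fixpoint table:
  B0:  IN={}  OUT={d, e}
  B1:  IN={d, e}  OUT={d, e}
  B2:  IN={d, e}  OUT={c, d, e}
  B3:  IN={c, d, e}  OUT={a, c, d, e}
  B4:  IN={a, c, d, e}  OUT={c, d}
  B5:  IN={c, d}  OUT={c, d, e}
  B6:  IN={c, d, e}  OUT={c, d, e}
  B7:  IN={c, e}  OUT={c, d}
  B8:  IN={c, d}  OUT={}

Merge at B7: OUT[B7] = IN[B5] ⊔ IN[B8] = {c, d}
Applying B7's transfer function to that OUT value gives IN[B7] (row B7 above).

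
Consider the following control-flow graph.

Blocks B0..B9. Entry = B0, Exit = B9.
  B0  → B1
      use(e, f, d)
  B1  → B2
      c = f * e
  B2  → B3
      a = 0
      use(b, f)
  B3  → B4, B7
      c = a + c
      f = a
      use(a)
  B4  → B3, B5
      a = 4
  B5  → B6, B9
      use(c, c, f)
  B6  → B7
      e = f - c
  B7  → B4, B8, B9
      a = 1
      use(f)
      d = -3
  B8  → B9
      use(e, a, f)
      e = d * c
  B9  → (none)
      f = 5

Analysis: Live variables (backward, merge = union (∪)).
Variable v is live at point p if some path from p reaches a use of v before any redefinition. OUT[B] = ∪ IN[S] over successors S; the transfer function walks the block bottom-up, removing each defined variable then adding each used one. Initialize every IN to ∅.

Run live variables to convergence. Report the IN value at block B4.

Answer: {c, e, f}

Working:
Per-block solution:
  B0: | IN={b, d, e, f} | OUT={b, e, f}
  B1: | IN={b, e, f} | OUT={b, c, e, f}
  B2: | IN={b, c, e, f} | OUT={a, c, e}
  B3: | IN={a, c, e} | OUT={c, e, f}
  B4: | IN={c, e, f} | OUT={a, c, e, f}
  B5: | IN={c, f} | OUT={c, f}
  B6: | IN={c, f} | OUT={c, e, f}
  B7: | IN={c, e, f} | OUT={a, c, d, e, f}
  B8: | IN={a, c, d, e, f} | OUT={}
  B9: | IN={} | OUT={}

Merge at B4: OUT[B4] = IN[B3] ⊔ IN[B5] = {a, c, e, f}
Applying B4's transfer function to that OUT value gives IN[B4] (row B4 above).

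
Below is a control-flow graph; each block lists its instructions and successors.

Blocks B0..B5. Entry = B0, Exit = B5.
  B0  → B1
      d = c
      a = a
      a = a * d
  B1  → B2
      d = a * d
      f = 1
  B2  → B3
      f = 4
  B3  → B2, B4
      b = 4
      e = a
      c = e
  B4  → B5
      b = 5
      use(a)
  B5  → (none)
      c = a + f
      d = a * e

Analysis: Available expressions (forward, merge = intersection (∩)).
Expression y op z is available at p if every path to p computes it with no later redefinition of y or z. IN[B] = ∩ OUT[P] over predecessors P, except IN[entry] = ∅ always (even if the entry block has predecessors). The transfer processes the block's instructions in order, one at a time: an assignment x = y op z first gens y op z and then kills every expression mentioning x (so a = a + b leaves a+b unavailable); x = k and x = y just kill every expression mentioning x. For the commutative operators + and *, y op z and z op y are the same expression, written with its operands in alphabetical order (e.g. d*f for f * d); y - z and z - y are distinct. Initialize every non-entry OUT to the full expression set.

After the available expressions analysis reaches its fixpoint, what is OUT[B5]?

Fixpoint table:
  B0:  IN={}  OUT={}
  B1:  IN={}  OUT={}
  B2:  IN={}  OUT={}
  B3:  IN={}  OUT={}
  B4:  IN={}  OUT={}
  B5:  IN={}  OUT={a*e, a+f}

Merge at B5: IN[B5] = OUT[B4] = {}
Applying B5's transfer function to that IN value gives OUT[B5] (row B5 above).

Answer: {a*e, a+f}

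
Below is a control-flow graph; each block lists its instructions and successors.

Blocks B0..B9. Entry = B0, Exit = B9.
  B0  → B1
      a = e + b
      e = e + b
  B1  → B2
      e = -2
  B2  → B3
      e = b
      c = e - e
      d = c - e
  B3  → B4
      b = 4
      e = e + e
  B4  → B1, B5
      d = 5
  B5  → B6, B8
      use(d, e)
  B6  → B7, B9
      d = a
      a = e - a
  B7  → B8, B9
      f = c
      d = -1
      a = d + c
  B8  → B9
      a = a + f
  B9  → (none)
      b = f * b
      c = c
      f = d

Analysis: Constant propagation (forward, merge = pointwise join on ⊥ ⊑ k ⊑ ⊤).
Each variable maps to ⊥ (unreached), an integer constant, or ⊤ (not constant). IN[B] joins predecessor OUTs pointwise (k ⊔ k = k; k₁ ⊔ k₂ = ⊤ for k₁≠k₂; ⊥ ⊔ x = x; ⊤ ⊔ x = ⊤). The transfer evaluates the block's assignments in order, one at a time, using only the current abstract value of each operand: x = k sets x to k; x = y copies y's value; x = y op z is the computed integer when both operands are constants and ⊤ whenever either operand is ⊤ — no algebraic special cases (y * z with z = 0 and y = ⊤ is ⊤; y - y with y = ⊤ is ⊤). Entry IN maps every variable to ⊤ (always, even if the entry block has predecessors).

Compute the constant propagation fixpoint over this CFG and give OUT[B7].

Answer: {a: ⊤, b: 4, c: ⊤, d: -1, e: ⊤, f: ⊤}

Working:
Fixpoint table:
  B0:   IN=(all ⊤)   OUT=(all ⊤)
  B1:   IN=(all ⊤)   OUT={e:-2; rest ⊤}
  B2:   IN={e:-2; rest ⊤}   OUT=(all ⊤)
  B3:   IN=(all ⊤)   OUT={b:4; rest ⊤}
  B4:   IN={b:4; rest ⊤}   OUT={b:4, d:5; rest ⊤}
  B5:   IN={b:4, d:5; rest ⊤}   OUT={b:4, d:5; rest ⊤}
  B6:   IN={b:4, d:5; rest ⊤}   OUT={b:4; rest ⊤}
  B7:   IN={b:4; rest ⊤}   OUT={b:4, d:-1; rest ⊤}
  B8:   IN={b:4; rest ⊤}   OUT={b:4; rest ⊤}
  B9:   IN={b:4; rest ⊤}   OUT=(all ⊤)

Merge at B7: IN[B7] = OUT[B6] = {a: ⊤, b: 4, c: ⊤, d: ⊤, e: ⊤, f: ⊤}
Applying B7's transfer function to that IN value gives OUT[B7] (row B7 above).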